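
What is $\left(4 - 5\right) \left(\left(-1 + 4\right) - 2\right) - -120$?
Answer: $119$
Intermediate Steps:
$\left(4 - 5\right) \left(\left(-1 + 4\right) - 2\right) - -120 = - (3 - 2) + 120 = \left(-1\right) 1 + 120 = -1 + 120 = 119$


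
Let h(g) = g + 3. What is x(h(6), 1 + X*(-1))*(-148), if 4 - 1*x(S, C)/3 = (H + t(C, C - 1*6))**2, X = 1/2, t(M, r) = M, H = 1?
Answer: -777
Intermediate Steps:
X = 1/2 ≈ 0.50000
h(g) = 3 + g
x(S, C) = 12 - 3*(1 + C)**2
x(h(6), 1 + X*(-1))*(-148) = (12 - 3*(1 + (1 + (1/2)*(-1)))**2)*(-148) = (12 - 3*(1 + (1 - 1/2))**2)*(-148) = (12 - 3*(1 + 1/2)**2)*(-148) = (12 - 3*(3/2)**2)*(-148) = (12 - 3*9/4)*(-148) = (12 - 27/4)*(-148) = (21/4)*(-148) = -777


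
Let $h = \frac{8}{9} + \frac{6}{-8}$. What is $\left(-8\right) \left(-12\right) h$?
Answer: $\frac{40}{3} \approx 13.333$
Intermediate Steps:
$h = \frac{5}{36}$ ($h = 8 \cdot \frac{1}{9} + 6 \left(- \frac{1}{8}\right) = \frac{8}{9} - \frac{3}{4} = \frac{5}{36} \approx 0.13889$)
$\left(-8\right) \left(-12\right) h = \left(-8\right) \left(-12\right) \frac{5}{36} = 96 \cdot \frac{5}{36} = \frac{40}{3}$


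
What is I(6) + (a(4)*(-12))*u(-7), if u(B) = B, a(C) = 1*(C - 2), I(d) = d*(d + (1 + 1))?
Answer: 216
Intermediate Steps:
I(d) = d*(2 + d) (I(d) = d*(d + 2) = d*(2 + d))
a(C) = -2 + C (a(C) = 1*(-2 + C) = -2 + C)
I(6) + (a(4)*(-12))*u(-7) = 6*(2 + 6) + ((-2 + 4)*(-12))*(-7) = 6*8 + (2*(-12))*(-7) = 48 - 24*(-7) = 48 + 168 = 216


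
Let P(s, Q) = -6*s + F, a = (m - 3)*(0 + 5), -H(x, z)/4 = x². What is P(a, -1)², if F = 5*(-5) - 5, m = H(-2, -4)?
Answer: 291600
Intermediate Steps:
H(x, z) = -4*x²
m = -16 (m = -4*(-2)² = -4*4 = -16)
a = -95 (a = (-16 - 3)*(0 + 5) = -19*5 = -95)
F = -30 (F = -25 - 5 = -30)
P(s, Q) = -30 - 6*s (P(s, Q) = -6*s - 30 = -30 - 6*s)
P(a, -1)² = (-30 - 6*(-95))² = (-30 + 570)² = 540² = 291600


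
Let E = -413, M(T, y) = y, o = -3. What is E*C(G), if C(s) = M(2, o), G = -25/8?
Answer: 1239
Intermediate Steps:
G = -25/8 (G = -25*⅛ = -25/8 ≈ -3.1250)
C(s) = -3
E*C(G) = -413*(-3) = 1239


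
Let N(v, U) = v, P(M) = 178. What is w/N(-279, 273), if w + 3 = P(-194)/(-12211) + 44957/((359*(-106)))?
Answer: 62895991/4182096546 ≈ 0.015039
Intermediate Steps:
w = -1949775721/464677394 (w = -3 + (178/(-12211) + 44957/((359*(-106)))) = -3 + (178*(-1/12211) + 44957/(-38054)) = -3 + (-178/12211 + 44957*(-1/38054)) = -3 + (-178/12211 - 44957/38054) = -3 - 555743539/464677394 = -1949775721/464677394 ≈ -4.1960)
w/N(-279, 273) = -1949775721/464677394/(-279) = -1949775721/464677394*(-1/279) = 62895991/4182096546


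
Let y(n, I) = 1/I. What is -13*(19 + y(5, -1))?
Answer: -234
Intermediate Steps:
-13*(19 + y(5, -1)) = -13*(19 + 1/(-1)) = -13*(19 - 1) = -13*18 = -234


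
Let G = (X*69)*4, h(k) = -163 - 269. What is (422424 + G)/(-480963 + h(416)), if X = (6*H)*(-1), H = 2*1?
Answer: -139704/160465 ≈ -0.87062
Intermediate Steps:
H = 2
h(k) = -432
X = -12 (X = (6*2)*(-1) = 12*(-1) = -12)
G = -3312 (G = -12*69*4 = -828*4 = -3312)
(422424 + G)/(-480963 + h(416)) = (422424 - 3312)/(-480963 - 432) = 419112/(-481395) = 419112*(-1/481395) = -139704/160465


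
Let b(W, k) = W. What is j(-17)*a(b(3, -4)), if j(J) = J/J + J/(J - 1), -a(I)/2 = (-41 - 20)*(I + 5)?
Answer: 17080/9 ≈ 1897.8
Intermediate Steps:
a(I) = 610 + 122*I (a(I) = -2*(-41 - 20)*(I + 5) = -(-122)*(5 + I) = -2*(-305 - 61*I) = 610 + 122*I)
j(J) = 1 + J/(-1 + J)
j(-17)*a(b(3, -4)) = ((-1 + 2*(-17))/(-1 - 17))*(610 + 122*3) = ((-1 - 34)/(-18))*(610 + 366) = -1/18*(-35)*976 = (35/18)*976 = 17080/9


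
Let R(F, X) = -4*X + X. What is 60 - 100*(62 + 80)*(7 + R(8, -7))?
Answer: -397540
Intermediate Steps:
R(F, X) = -3*X
60 - 100*(62 + 80)*(7 + R(8, -7)) = 60 - 100*(62 + 80)*(7 - 3*(-7)) = 60 - 14200*(7 + 21) = 60 - 14200*28 = 60 - 100*3976 = 60 - 397600 = -397540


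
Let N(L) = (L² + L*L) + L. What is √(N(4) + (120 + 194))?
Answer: 5*√14 ≈ 18.708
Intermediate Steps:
N(L) = L + 2*L² (N(L) = (L² + L²) + L = 2*L² + L = L + 2*L²)
√(N(4) + (120 + 194)) = √(4*(1 + 2*4) + (120 + 194)) = √(4*(1 + 8) + 314) = √(4*9 + 314) = √(36 + 314) = √350 = 5*√14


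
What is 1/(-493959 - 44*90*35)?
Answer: -1/632559 ≈ -1.5809e-6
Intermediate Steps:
1/(-493959 - 44*90*35) = 1/(-493959 - 3960*35) = 1/(-493959 - 138600) = 1/(-632559) = -1/632559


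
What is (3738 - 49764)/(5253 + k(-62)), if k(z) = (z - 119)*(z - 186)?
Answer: -46026/50141 ≈ -0.91793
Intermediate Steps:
k(z) = (-186 + z)*(-119 + z) (k(z) = (-119 + z)*(-186 + z) = (-186 + z)*(-119 + z))
(3738 - 49764)/(5253 + k(-62)) = (3738 - 49764)/(5253 + (22134 + (-62)² - 305*(-62))) = -46026/(5253 + (22134 + 3844 + 18910)) = -46026/(5253 + 44888) = -46026/50141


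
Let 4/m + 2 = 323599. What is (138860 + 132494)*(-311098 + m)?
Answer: -27317310159385708/323597 ≈ -8.4418e+10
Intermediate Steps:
m = 4/323597 (m = 4/(-2 + 323599) = 4/323597 ≈ 1.2361e-5)
(138860 + 132494)*(-311098 + m) = (138860 + 132494)*(-311098 + 4/323597) = 271354*(-100670379502/323597) = -27317310159385708/323597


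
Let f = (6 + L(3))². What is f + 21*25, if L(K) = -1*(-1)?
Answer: 574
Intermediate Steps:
L(K) = 1
f = 49 (f = (6 + 1)² = 7² = 49)
f + 21*25 = 49 + 21*25 = 49 + 525 = 574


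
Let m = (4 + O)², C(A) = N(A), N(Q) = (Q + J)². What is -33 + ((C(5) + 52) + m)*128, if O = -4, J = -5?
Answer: 6623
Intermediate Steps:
N(Q) = (-5 + Q)² (N(Q) = (Q - 5)² = (-5 + Q)²)
C(A) = (-5 + A)²
m = 0 (m = (4 - 4)² = 0² = 0)
-33 + ((C(5) + 52) + m)*128 = -33 + (((-5 + 5)² + 52) + 0)*128 = -33 + ((0² + 52) + 0)*128 = -33 + ((0 + 52) + 0)*128 = -33 + (52 + 0)*128 = -33 + 52*128 = -33 + 6656 = 6623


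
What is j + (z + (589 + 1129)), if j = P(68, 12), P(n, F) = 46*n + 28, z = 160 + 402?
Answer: 5436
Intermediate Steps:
z = 562
P(n, F) = 28 + 46*n
j = 3156 (j = 28 + 46*68 = 28 + 3128 = 3156)
j + (z + (589 + 1129)) = 3156 + (562 + (589 + 1129)) = 3156 + (562 + 1718) = 3156 + 2280 = 5436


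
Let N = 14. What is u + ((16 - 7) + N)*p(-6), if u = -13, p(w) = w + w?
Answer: -289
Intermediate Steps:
p(w) = 2*w
u + ((16 - 7) + N)*p(-6) = -13 + ((16 - 7) + 14)*(2*(-6)) = -13 + (9 + 14)*(-12) = -13 + 23*(-12) = -13 - 276 = -289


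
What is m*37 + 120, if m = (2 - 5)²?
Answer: 453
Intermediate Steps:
m = 9 (m = (-3)² = 9)
m*37 + 120 = 9*37 + 120 = 333 + 120 = 453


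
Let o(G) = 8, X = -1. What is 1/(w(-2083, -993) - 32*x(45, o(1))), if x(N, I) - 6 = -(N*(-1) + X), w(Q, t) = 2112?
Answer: 1/448 ≈ 0.0022321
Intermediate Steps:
x(N, I) = 7 + N (x(N, I) = 6 - (N*(-1) - 1) = 6 - (-N - 1) = 6 - (-1 - N) = 6 + (1 + N) = 7 + N)
1/(w(-2083, -993) - 32*x(45, o(1))) = 1/(2112 - 32*(7 + 45)) = 1/(2112 - 32*52) = 1/(2112 - 1664) = 1/448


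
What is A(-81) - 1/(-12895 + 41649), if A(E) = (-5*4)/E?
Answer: 574999/2329074 ≈ 0.24688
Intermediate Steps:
A(E) = -20/E
A(-81) - 1/(-12895 + 41649) = -20/(-81) - 1/(-12895 + 41649) = -20*(-1/81) - 1/28754 = 20/81 - 1*1/28754 = 20/81 - 1/28754 = 574999/2329074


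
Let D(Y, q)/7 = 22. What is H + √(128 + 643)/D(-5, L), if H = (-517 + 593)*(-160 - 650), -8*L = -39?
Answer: -61560 + √771/154 ≈ -61560.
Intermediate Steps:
L = 39/8 (L = -⅛*(-39) = 39/8 ≈ 4.8750)
H = -61560 (H = 76*(-810) = -61560)
D(Y, q) = 154 (D(Y, q) = 7*22 = 154)
H + √(128 + 643)/D(-5, L) = -61560 + √(128 + 643)/154 = -61560 + √771/154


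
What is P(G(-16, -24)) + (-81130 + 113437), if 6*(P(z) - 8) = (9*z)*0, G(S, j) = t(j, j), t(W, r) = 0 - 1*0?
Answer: 32315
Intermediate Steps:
t(W, r) = 0 (t(W, r) = 0 + 0 = 0)
G(S, j) = 0
P(z) = 8 (P(z) = 8 + ((9*z)*0)/6 = 8 + (⅙)*0 = 8 + 0 = 8)
P(G(-16, -24)) + (-81130 + 113437) = 8 + (-81130 + 113437) = 8 + 32307 = 32315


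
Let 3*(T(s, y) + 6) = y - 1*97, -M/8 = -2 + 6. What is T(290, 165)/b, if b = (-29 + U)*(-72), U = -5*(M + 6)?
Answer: -25/10908 ≈ -0.0022919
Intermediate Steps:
M = -32 (M = -8*(-2 + 6) = -8*4 = -32)
T(s, y) = -115/3 + y/3 (T(s, y) = -6 + (y - 1*97)/3 = -6 + (y - 97)/3 = -6 + (-97 + y)/3 = -6 + (-97/3 + y/3) = -115/3 + y/3)
U = 130 (U = -5*(-32 + 6) = -5*(-26) = 130)
b = -7272 (b = (-29 + 130)*(-72) = 101*(-72) = -7272)
T(290, 165)/b = (-115/3 + (⅓)*165)/(-7272) = (-115/3 + 55)*(-1/7272) = (50/3)*(-1/7272) = -25/10908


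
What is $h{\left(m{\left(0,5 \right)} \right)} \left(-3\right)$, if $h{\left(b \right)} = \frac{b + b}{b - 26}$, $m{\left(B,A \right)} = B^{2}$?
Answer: $0$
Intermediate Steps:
$h{\left(b \right)} = \frac{2 b}{-26 + b}$
$h{\left(m{\left(0,5 \right)} \right)} \left(-3\right) = \frac{2 \cdot 0^{2}}{-26 + 0^{2}} \left(-3\right) = 2 \cdot 0 \frac{1}{-26 + 0} \left(-3\right) = 2 \cdot 0 \frac{1}{-26} \left(-3\right) = 2 \cdot 0 \left(- \frac{1}{26}\right) \left(-3\right) = 0 \left(-3\right) = 0$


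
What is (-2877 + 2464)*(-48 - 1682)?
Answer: 714490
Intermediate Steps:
(-2877 + 2464)*(-48 - 1682) = -413*(-1730) = 714490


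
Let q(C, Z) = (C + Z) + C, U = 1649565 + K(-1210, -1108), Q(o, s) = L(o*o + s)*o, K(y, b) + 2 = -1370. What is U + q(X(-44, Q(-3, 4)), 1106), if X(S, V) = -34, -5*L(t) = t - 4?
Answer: 1649231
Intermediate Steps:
K(y, b) = -1372 (K(y, b) = -2 - 1370 = -1372)
L(t) = ⅘ - t/5 (L(t) = -(t - 4)/5 = -(-4 + t)/5 = ⅘ - t/5)
Q(o, s) = o*(⅘ - s/5 - o²/5) (Q(o, s) = (⅘ - (o*o + s)/5)*o = (⅘ - (o² + s)/5)*o = (⅘ - (s + o²)/5)*o = (⅘ + (-s/5 - o²/5))*o = (⅘ - s/5 - o²/5)*o = o*(⅘ - s/5 - o²/5))
U = 1648193 (U = 1649565 - 1372 = 1648193)
q(C, Z) = Z + 2*C
U + q(X(-44, Q(-3, 4)), 1106) = 1648193 + (1106 + 2*(-34)) = 1648193 + (1106 - 68) = 1648193 + 1038 = 1649231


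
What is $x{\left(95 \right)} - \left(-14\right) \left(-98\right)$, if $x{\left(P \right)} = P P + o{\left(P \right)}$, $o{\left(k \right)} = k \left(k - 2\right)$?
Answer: $16488$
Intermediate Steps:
$o{\left(k \right)} = k \left(-2 + k\right)$
$x{\left(P \right)} = P^{2} + P \left(-2 + P\right)$ ($x{\left(P \right)} = P P + P \left(-2 + P\right) = P^{2} + P \left(-2 + P\right)$)
$x{\left(95 \right)} - \left(-14\right) \left(-98\right) = 2 \cdot 95 \left(-1 + 95\right) - \left(-14\right) \left(-98\right) = 2 \cdot 95 \cdot 94 - 1372 = 17860 - 1372 = 16488$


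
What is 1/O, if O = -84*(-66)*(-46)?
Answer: -1/255024 ≈ -3.9212e-6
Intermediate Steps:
O = -255024 (O = 5544*(-46) = -255024)
1/O = 1/(-255024) = -1/255024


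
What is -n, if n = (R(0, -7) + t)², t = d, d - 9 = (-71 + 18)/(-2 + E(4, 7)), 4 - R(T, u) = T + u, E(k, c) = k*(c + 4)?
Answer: -619369/1764 ≈ -351.12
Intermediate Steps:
E(k, c) = k*(4 + c)
R(T, u) = 4 - T - u (R(T, u) = 4 - (T + u) = 4 + (-T - u) = 4 - T - u)
d = 325/42 (d = 9 + (-71 + 18)/(-2 + 4*(4 + 7)) = 9 - 53/(-2 + 4*11) = 9 - 53/(-2 + 44) = 9 - 53/42 = 325/42 ≈ 7.7381)
t = 325/42 ≈ 7.7381
n = 619369/1764 (n = ((4 - 1*0 - 1*(-7)) + 325/42)² = ((4 + 0 + 7) + 325/42)² = (11 + 325/42)² = (787/42)² = 619369/1764 ≈ 351.12)
-n = -1*619369/1764 = -619369/1764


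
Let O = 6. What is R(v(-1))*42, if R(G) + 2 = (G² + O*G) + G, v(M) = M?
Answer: -336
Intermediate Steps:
R(G) = -2 + G² + 7*G (R(G) = -2 + ((G² + 6*G) + G) = -2 + (G² + 7*G) = -2 + G² + 7*G)
R(v(-1))*42 = (-2 + (-1)² + 7*(-1))*42 = (-2 + 1 - 7)*42 = -8*42 = -336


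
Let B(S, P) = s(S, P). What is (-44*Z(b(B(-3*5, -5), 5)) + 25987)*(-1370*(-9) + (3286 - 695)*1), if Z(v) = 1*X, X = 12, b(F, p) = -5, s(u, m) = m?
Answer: 379873739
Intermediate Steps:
B(S, P) = P
Z(v) = 12 (Z(v) = 1*12 = 12)
(-44*Z(b(B(-3*5, -5), 5)) + 25987)*(-1370*(-9) + (3286 - 695)*1) = (-44*12 + 25987)*(-1370*(-9) + (3286 - 695)*1) = (-528 + 25987)*(12330 + 2591*1) = 25459*(12330 + 2591) = 25459*14921 = 379873739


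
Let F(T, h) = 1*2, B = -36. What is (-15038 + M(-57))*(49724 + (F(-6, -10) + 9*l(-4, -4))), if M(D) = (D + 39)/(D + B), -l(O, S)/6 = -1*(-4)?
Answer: -23080175720/31 ≈ -7.4452e+8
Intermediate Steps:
l(O, S) = -24 (l(O, S) = -(-6)*(-4) = -6*4 = -24)
F(T, h) = 2
M(D) = (39 + D)/(-36 + D) (M(D) = (D + 39)/(D - 36) = (39 + D)/(-36 + D))
(-15038 + M(-57))*(49724 + (F(-6, -10) + 9*l(-4, -4))) = (-15038 + (39 - 57)/(-36 - 57))*(49724 + (2 + 9*(-24))) = (-15038 - 18/(-93))*(49724 + (2 - 216)) = (-15038 - 1/93*(-18))*(49724 - 214) = (-15038 + 6/31)*49510 = -466172/31*49510 = -23080175720/31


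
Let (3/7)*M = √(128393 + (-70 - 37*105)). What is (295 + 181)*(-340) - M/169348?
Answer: -161840 - 7*√124438/508044 ≈ -1.6184e+5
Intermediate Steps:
M = 7*√124438/3 (M = 7*√(128393 + (-70 - 37*105))/3 = 7*√(128393 + (-70 - 3885))/3 = 7*√(128393 - 3955)/3 = 7*√124438/3 ≈ 823.10)
(295 + 181)*(-340) - M/169348 = (295 + 181)*(-340) - 7*√124438/3/169348 = 476*(-340) - 7*√124438/3/169348 = -161840 - 7*√124438/508044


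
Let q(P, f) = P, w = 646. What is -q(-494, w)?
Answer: 494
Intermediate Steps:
-q(-494, w) = -1*(-494) = 494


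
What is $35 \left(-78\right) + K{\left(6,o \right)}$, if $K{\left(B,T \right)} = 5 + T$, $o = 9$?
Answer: $-2716$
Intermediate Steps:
$35 \left(-78\right) + K{\left(6,o \right)} = 35 \left(-78\right) + \left(5 + 9\right) = -2730 + 14 = -2716$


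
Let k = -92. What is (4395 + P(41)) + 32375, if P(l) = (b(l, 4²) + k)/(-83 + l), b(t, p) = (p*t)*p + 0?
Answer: 255656/7 ≈ 36522.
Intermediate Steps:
b(t, p) = t*p² (b(t, p) = t*p² + 0 = t*p²)
P(l) = (-92 + 256*l)/(-83 + l) (P(l) = (l*(4²)² - 92)/(-83 + l) = (l*16² - 92)/(-83 + l) = (l*256 - 92)/(-83 + l) = (256*l - 92)/(-83 + l) = (-92 + 256*l)/(-83 + l))
(4395 + P(41)) + 32375 = (4395 + 4*(-23 + 64*41)/(-83 + 41)) + 32375 = (4395 + 4*(-23 + 2624)/(-42)) + 32375 = (4395 + 4*(-1/42)*2601) + 32375 = (4395 - 1734/7) + 32375 = 29031/7 + 32375 = 255656/7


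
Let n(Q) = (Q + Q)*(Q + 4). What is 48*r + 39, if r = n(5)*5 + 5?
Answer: 21879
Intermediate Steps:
n(Q) = 2*Q*(4 + Q) (n(Q) = (2*Q)*(4 + Q) = 2*Q*(4 + Q))
r = 455 (r = (2*5*(4 + 5))*5 + 5 = (2*5*9)*5 + 5 = 90*5 + 5 = 450 + 5 = 455)
48*r + 39 = 48*455 + 39 = 21840 + 39 = 21879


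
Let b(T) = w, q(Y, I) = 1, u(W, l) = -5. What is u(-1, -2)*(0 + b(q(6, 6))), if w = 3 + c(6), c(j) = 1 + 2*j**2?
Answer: -380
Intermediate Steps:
w = 76 (w = 3 + (1 + 2*6**2) = 3 + (1 + 2*36) = 3 + (1 + 72) = 3 + 73 = 76)
b(T) = 76
u(-1, -2)*(0 + b(q(6, 6))) = -5*(0 + 76) = -5*76 = -380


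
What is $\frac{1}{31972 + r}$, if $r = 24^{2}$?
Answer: $\frac{1}{32548} \approx 3.0724 \cdot 10^{-5}$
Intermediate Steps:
$r = 576$
$\frac{1}{31972 + r} = \frac{1}{31972 + 576} = \frac{1}{32548}$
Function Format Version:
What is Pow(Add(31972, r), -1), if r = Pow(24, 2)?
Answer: Rational(1, 32548) ≈ 3.0724e-5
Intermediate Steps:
r = 576
Pow(Add(31972, r), -1) = Pow(Add(31972, 576), -1) = Pow(32548, -1) = Rational(1, 32548)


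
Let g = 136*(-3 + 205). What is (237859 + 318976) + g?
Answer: 584307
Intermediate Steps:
g = 27472 (g = 136*202 = 27472)
(237859 + 318976) + g = (237859 + 318976) + 27472 = 556835 + 27472 = 584307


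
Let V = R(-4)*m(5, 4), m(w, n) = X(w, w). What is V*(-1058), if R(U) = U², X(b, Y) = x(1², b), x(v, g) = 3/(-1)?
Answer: 50784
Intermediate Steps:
x(v, g) = -3 (x(v, g) = 3*(-1) = -3)
X(b, Y) = -3
m(w, n) = -3
V = -48 (V = (-4)²*(-3) = 16*(-3) = -48)
V*(-1058) = -48*(-1058) = 50784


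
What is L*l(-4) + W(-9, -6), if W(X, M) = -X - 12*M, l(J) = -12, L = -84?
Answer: 1089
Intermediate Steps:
L*l(-4) + W(-9, -6) = -84*(-12) + (-1*(-9) - 12*(-6)) = 1008 + (9 + 72) = 1008 + 81 = 1089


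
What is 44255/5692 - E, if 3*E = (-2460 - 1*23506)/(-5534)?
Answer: 293461519/47249292 ≈ 6.2109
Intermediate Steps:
E = 12983/8301 (E = ((-2460 - 1*23506)/(-5534))/3 = ((-2460 - 23506)*(-1/5534))/3 = (-25966*(-1/5534))/3 = (⅓)*(12983/2767) = 12983/8301 ≈ 1.5640)
44255/5692 - E = 44255/5692 - 1*12983/8301 = 44255*(1/5692) - 12983/8301 = 44255/5692 - 12983/8301 = 293461519/47249292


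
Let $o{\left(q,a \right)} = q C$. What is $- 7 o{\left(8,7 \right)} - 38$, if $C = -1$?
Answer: $18$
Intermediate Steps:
$o{\left(q,a \right)} = - q$ ($o{\left(q,a \right)} = q \left(-1\right) = - q$)
$- 7 o{\left(8,7 \right)} - 38 = - 7 \left(\left(-1\right) 8\right) - 38 = \left(-7\right) \left(-8\right) - 38 = 56 - 38 = 18$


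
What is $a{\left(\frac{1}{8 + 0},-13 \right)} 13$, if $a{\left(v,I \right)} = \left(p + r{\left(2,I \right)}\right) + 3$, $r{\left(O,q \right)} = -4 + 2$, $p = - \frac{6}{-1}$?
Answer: $91$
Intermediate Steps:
$p = 6$ ($p = \left(-6\right) \left(-1\right) = 6$)
$r{\left(O,q \right)} = -2$
$a{\left(v,I \right)} = 7$ ($a{\left(v,I \right)} = \left(6 - 2\right) + 3 = 4 + 3 = 7$)
$a{\left(\frac{1}{8 + 0},-13 \right)} 13 = 7 \cdot 13 = 91$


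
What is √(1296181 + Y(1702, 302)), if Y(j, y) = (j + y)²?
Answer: √5312197 ≈ 2304.8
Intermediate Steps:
√(1296181 + Y(1702, 302)) = √(1296181 + (1702 + 302)²) = √(1296181 + 2004²) = √(1296181 + 4016016) = √5312197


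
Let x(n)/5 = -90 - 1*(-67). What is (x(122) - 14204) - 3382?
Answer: -17701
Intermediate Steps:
x(n) = -115 (x(n) = 5*(-90 - 1*(-67)) = 5*(-90 + 67) = 5*(-23) = -115)
(x(122) - 14204) - 3382 = (-115 - 14204) - 3382 = -14319 - 3382 = -17701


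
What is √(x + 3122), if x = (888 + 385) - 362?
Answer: √4033 ≈ 63.506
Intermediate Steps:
x = 911 (x = 1273 - 362 = 911)
√(x + 3122) = √(911 + 3122) = √4033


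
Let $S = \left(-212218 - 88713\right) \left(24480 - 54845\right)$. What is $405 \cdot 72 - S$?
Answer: $-9137740655$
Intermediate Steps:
$S = 9137769815$ ($S = \left(-300931\right) \left(-30365\right) = 9137769815$)
$405 \cdot 72 - S = 405 \cdot 72 - 9137769815 = 29160 - 9137769815 = -9137740655$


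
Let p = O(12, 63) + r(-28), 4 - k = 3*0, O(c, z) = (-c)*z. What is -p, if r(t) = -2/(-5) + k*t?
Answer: 4338/5 ≈ 867.60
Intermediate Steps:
O(c, z) = -c*z
k = 4 (k = 4 - 3*0 = 4 - 1*0 = 4 + 0 = 4)
r(t) = 2/5 + 4*t (r(t) = -2/(-5) + 4*t = -2*(-1/5) + 4*t = 2/5 + 4*t)
p = -4338/5 (p = -1*12*63 + (2/5 + 4*(-28)) = -756 + (2/5 - 112) = -756 - 558/5 = -4338/5 ≈ -867.60)
-p = -1*(-4338/5) = 4338/5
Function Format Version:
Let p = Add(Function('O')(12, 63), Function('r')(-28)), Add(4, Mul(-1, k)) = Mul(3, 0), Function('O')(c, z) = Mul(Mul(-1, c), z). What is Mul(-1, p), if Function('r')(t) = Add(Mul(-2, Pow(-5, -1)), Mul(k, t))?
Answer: Rational(4338, 5) ≈ 867.60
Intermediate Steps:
Function('O')(c, z) = Mul(-1, c, z)
k = 4 (k = Add(4, Mul(-1, Mul(3, 0))) = Add(4, Mul(-1, 0)) = Add(4, 0) = 4)
Function('r')(t) = Add(Rational(2, 5), Mul(4, t)) (Function('r')(t) = Add(Mul(-2, Pow(-5, -1)), Mul(4, t)) = Add(Mul(-2, Rational(-1, 5)), Mul(4, t)) = Add(Rational(2, 5), Mul(4, t)))
p = Rational(-4338, 5) (p = Add(Mul(-1, 12, 63), Add(Rational(2, 5), Mul(4, -28))) = Add(-756, Add(Rational(2, 5), -112)) = Add(-756, Rational(-558, 5)) = Rational(-4338, 5) ≈ -867.60)
Mul(-1, p) = Mul(-1, Rational(-4338, 5)) = Rational(4338, 5)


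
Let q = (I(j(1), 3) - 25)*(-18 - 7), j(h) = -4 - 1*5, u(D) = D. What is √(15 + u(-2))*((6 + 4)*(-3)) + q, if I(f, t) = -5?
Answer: 750 - 30*√13 ≈ 641.83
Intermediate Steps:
j(h) = -9 (j(h) = -4 - 5 = -9)
q = 750 (q = (-5 - 25)*(-18 - 7) = -30*(-25) = 750)
√(15 + u(-2))*((6 + 4)*(-3)) + q = √(15 - 2)*((6 + 4)*(-3)) + 750 = √13*(10*(-3)) + 750 = √13*(-30) + 750 = -30*√13 + 750 = 750 - 30*√13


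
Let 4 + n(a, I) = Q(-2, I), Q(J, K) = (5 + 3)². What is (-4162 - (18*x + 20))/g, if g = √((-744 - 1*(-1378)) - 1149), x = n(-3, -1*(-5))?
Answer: 5262*I*√515/515 ≈ 231.87*I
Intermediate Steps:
Q(J, K) = 64 (Q(J, K) = 8² = 64)
n(a, I) = 60 (n(a, I) = -4 + 64 = 60)
x = 60
g = I*√515 (g = √((-744 + 1378) - 1149) = √(634 - 1149) = √(-515) = I*√515 ≈ 22.694*I)
(-4162 - (18*x + 20))/g = (-4162 - (18*60 + 20))/((I*√515)) = (-4162 - (1080 + 20))*(-I*√515/515) = (-4162 - 1*1100)*(-I*√515/515) = (-4162 - 1100)*(-I*√515/515) = -(-5262)*I*√515/515 = 5262*I*√515/515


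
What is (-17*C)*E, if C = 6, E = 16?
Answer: -1632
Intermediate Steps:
(-17*C)*E = -17*6*16 = -102*16 = -1632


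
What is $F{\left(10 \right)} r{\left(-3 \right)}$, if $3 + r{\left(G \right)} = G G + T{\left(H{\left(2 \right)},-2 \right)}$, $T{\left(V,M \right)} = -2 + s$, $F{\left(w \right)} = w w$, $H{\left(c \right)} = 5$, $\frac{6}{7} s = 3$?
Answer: $750$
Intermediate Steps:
$s = \frac{7}{2}$ ($s = \frac{7}{6} \cdot 3 = \frac{7}{2} \approx 3.5$)
$F{\left(w \right)} = w^{2}$
$T{\left(V,M \right)} = \frac{3}{2}$ ($T{\left(V,M \right)} = -2 + \frac{7}{2} = \frac{3}{2}$)
$r{\left(G \right)} = - \frac{3}{2} + G^{2}$ ($r{\left(G \right)} = -3 + \left(G G + \frac{3}{2}\right) = -3 + \left(G^{2} + \frac{3}{2}\right) = -3 + \left(\frac{3}{2} + G^{2}\right) = - \frac{3}{2} + G^{2}$)
$F{\left(10 \right)} r{\left(-3 \right)} = 10^{2} \left(- \frac{3}{2} + \left(-3\right)^{2}\right) = 100 \left(- \frac{3}{2} + 9\right) = 100 \cdot \frac{15}{2} = 750$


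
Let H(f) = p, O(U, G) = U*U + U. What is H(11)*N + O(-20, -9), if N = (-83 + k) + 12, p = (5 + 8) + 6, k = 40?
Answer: -209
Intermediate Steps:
O(U, G) = U + U² (O(U, G) = U² + U = U + U²)
p = 19 (p = 13 + 6 = 19)
H(f) = 19
N = -31 (N = (-83 + 40) + 12 = -43 + 12 = -31)
H(11)*N + O(-20, -9) = 19*(-31) - 20*(1 - 20) = -589 - 20*(-19) = -589 + 380 = -209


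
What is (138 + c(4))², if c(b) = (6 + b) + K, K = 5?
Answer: 23409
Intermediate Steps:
c(b) = 11 + b (c(b) = (6 + b) + 5 = 11 + b)
(138 + c(4))² = (138 + (11 + 4))² = (138 + 15)² = 153² = 23409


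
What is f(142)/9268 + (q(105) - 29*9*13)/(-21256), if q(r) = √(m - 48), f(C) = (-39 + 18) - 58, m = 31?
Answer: 7441775/49250152 - I*√17/21256 ≈ 0.1511 - 0.00019397*I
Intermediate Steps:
f(C) = -79 (f(C) = -21 - 58 = -79)
q(r) = I*√17 (q(r) = √(31 - 48) = √(-17) = I*√17)
f(142)/9268 + (q(105) - 29*9*13)/(-21256) = -79/9268 + (I*√17 - 29*9*13)/(-21256) = -79*1/9268 + (I*√17 - 261*13)*(-1/21256) = -79/9268 + (I*√17 - 3393)*(-1/21256) = -79/9268 + (-3393 + I*√17)*(-1/21256) = -79/9268 + (3393/21256 - I*√17/21256) = 7441775/49250152 - I*√17/21256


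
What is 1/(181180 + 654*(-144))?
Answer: 1/87004 ≈ 1.1494e-5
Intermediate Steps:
1/(181180 + 654*(-144)) = 1/(181180 - 94176) = 1/87004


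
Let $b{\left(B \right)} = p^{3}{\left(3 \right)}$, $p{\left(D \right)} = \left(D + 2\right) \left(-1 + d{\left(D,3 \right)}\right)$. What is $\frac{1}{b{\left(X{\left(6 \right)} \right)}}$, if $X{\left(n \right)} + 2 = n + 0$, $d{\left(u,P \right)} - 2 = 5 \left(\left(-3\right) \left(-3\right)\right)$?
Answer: $\frac{1}{12167000} \approx 8.219 \cdot 10^{-8}$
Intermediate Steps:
$d{\left(u,P \right)} = 47$ ($d{\left(u,P \right)} = 2 + 5 \left(\left(-3\right) \left(-3\right)\right) = 2 + 5 \cdot 9 = 2 + 45 = 47$)
$p{\left(D \right)} = 92 + 46 D$ ($p{\left(D \right)} = \left(D + 2\right) \left(-1 + 47\right) = \left(2 + D\right) 46 = 92 + 46 D$)
$X{\left(n \right)} = -2 + n$ ($X{\left(n \right)} = -2 + \left(n + 0\right) = -2 + n$)
$b{\left(B \right)} = 12167000$ ($b{\left(B \right)} = \left(92 + 46 \cdot 3\right)^{3} = \left(92 + 138\right)^{3} = 230^{3} = 12167000$)
$\frac{1}{b{\left(X{\left(6 \right)} \right)}} = \frac{1}{12167000}$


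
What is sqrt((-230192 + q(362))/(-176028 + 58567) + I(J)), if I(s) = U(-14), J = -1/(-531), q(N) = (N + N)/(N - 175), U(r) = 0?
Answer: 2*sqrt(236374072263065)/21965207 ≈ 1.3999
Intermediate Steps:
q(N) = 2*N/(-175 + N) (q(N) = (2*N)/(-175 + N) = 2*N/(-175 + N))
J = 1/531 (J = -1*(-1/531) = 1/531 ≈ 0.0018832)
I(s) = 0
sqrt((-230192 + q(362))/(-176028 + 58567) + I(J)) = sqrt((-230192 + 2*362/(-175 + 362))/(-176028 + 58567) + 0) = sqrt((-230192 + 2*362/187)/(-117461) + 0) = sqrt((-230192 + 2*362*(1/187))*(-1/117461) + 0) = sqrt((-230192 + 724/187)*(-1/117461) + 0) = sqrt(-43045180/187*(-1/117461) + 0) = sqrt(43045180/21965207 + 0) = sqrt(43045180/21965207) = 2*sqrt(236374072263065)/21965207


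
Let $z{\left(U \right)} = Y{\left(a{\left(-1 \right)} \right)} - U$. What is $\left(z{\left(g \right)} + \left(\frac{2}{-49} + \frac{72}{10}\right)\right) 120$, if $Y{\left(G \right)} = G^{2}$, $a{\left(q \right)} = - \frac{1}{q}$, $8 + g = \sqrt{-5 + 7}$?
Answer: $\frac{95016}{49} - 120 \sqrt{2} \approx 1769.4$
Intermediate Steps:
$g = -8 + \sqrt{2}$ ($g = -8 + \sqrt{-5 + 7} = -8 + \sqrt{2} \approx -6.5858$)
$z{\left(U \right)} = 1 - U$ ($z{\left(U \right)} = \left(- \frac{1}{-1}\right)^{2} - U = \left(\left(-1\right) \left(-1\right)\right)^{2} - U = 1^{2} - U = 1 - U$)
$\left(z{\left(g \right)} + \left(\frac{2}{-49} + \frac{72}{10}\right)\right) 120 = \left(\left(1 - \left(-8 + \sqrt{2}\right)\right) + \left(\frac{2}{-49} + \frac{72}{10}\right)\right) 120 = \left(\left(1 + \left(8 - \sqrt{2}\right)\right) + \left(2 \left(- \frac{1}{49}\right) + 72 \cdot \frac{1}{10}\right)\right) 120 = \left(\left(9 - \sqrt{2}\right) + \left(- \frac{2}{49} + \frac{36}{5}\right)\right) 120 = \left(\left(9 - \sqrt{2}\right) + \frac{1754}{245}\right) 120 = \left(\frac{3959}{245} - \sqrt{2}\right) 120 = \frac{95016}{49} - 120 \sqrt{2}$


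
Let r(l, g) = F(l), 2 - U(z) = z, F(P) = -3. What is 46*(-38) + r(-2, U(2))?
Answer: -1751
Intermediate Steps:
U(z) = 2 - z
r(l, g) = -3
46*(-38) + r(-2, U(2)) = 46*(-38) - 3 = -1748 - 3 = -1751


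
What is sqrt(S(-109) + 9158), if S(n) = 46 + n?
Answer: sqrt(9095) ≈ 95.368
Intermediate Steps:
sqrt(S(-109) + 9158) = sqrt((46 - 109) + 9158) = sqrt(-63 + 9158) = sqrt(9095)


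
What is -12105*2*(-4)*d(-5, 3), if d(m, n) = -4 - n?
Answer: -677880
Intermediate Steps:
-12105*2*(-4)*d(-5, 3) = -12105*2*(-4)*(-4 - 1*3) = -(-96840)*(-4 - 3) = -(-96840)*(-7) = -12105*56 = -677880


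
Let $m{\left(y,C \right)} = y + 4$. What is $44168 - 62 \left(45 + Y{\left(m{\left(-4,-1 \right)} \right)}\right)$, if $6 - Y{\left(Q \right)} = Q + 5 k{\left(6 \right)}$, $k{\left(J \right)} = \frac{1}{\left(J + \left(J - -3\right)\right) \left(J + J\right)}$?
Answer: $\frac{738139}{18} \approx 41008.0$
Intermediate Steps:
$k{\left(J \right)} = \frac{1}{2 J \left(3 + 2 J\right)}$ ($k{\left(J \right)} = \frac{1}{\left(J + \left(J + 3\right)\right) 2 J} = \frac{1}{\left(J + \left(3 + J\right)\right) 2 J} = \frac{1}{\left(3 + 2 J\right) 2 J} = \frac{1}{2 J \left(3 + 2 J\right)}$)
$m{\left(y,C \right)} = 4 + y$
$Y{\left(Q \right)} = \frac{215}{36} - Q$ ($Y{\left(Q \right)} = 6 - \left(Q + 5 \frac{1}{2 \cdot 6 \left(3 + 2 \cdot 6\right)}\right) = 6 - \left(Q + 5 \cdot \frac{1}{2} \cdot \frac{1}{6} \frac{1}{3 + 12}\right) = 6 - \left(Q + 5 \cdot \frac{1}{2} \cdot \frac{1}{6} \cdot \frac{1}{15}\right) = 6 - \left(Q + 5 \cdot \frac{1}{180}\right) = 6 - \left(Q + \frac{1}{36}\right) = 6 - \left(\frac{1}{36} + Q\right) = \frac{215}{36} - Q$)
$44168 - 62 \left(45 + Y{\left(m{\left(-4,-1 \right)} \right)}\right) = 44168 - 62 \left(45 + \left(\frac{215}{36} - \left(4 - 4\right)\right)\right) = 44168 - 62 \left(45 + \left(\frac{215}{36} - 0\right)\right) = 44168 - 62 \left(45 + \left(\frac{215}{36} + 0\right)\right) = 44168 - 62 \left(45 + \frac{215}{36}\right) = 44168 - 62 \cdot \frac{1835}{36} = 44168 - \frac{56885}{18} = \frac{738139}{18}$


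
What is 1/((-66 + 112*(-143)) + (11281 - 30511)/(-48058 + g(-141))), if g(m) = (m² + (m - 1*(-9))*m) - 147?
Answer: -4856/78084577 ≈ -6.2189e-5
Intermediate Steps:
g(m) = -147 + m² + m*(9 + m) (g(m) = (m² + (m + 9)*m) - 147 = (m² + (9 + m)*m) - 147 = (m² + m*(9 + m)) - 147 = -147 + m² + m*(9 + m))
1/((-66 + 112*(-143)) + (11281 - 30511)/(-48058 + g(-141))) = 1/((-66 + 112*(-143)) + (11281 - 30511)/(-48058 + (-147 + 2*(-141)² + 9*(-141)))) = 1/((-66 - 16016) - 19230/(-48058 + (-147 + 2*19881 - 1269))) = 1/(-16082 - 19230/(-48058 + (-147 + 39762 - 1269))) = 1/(-16082 - 19230/(-48058 + 38346)) = 1/(-16082 - 19230/(-9712)) = 1/(-16082 - 19230*(-1/9712)) = 1/(-16082 + 9615/4856) = 1/(-78084577/4856) = -4856/78084577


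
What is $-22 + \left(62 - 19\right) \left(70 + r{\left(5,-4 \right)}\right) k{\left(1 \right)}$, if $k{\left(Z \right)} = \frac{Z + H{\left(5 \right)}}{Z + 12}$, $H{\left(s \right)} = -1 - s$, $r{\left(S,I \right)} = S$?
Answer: $- \frac{16411}{13} \approx -1262.4$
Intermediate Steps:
$k{\left(Z \right)} = \frac{-6 + Z}{12 + Z}$ ($k{\left(Z \right)} = \frac{Z - 6}{Z + 12} = \frac{Z - 6}{12 + Z} = \frac{-6 + Z}{12 + Z}$)
$-22 + \left(62 - 19\right) \left(70 + r{\left(5,-4 \right)}\right) k{\left(1 \right)} = -22 + \left(62 - 19\right) \left(70 + 5\right) \frac{-6 + 1}{12 + 1} = -22 + 43 \cdot 75 \cdot \frac{1}{13} \left(-5\right) = -22 + 3225 \cdot \frac{1}{13} \left(-5\right) = -22 + 3225 \left(- \frac{5}{13}\right) = -22 - \frac{16125}{13} = - \frac{16411}{13}$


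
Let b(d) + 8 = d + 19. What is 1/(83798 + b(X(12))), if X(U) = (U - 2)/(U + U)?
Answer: 12/1005713 ≈ 1.1932e-5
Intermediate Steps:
X(U) = (-2 + U)/(2*U) (X(U) = (-2 + U)/((2*U)) = (-2 + U)*(1/(2*U)) = (-2 + U)/(2*U))
b(d) = 11 + d (b(d) = -8 + (d + 19) = -8 + (19 + d) = 11 + d)
1/(83798 + b(X(12))) = 1/(83798 + (11 + (1/2)*(-2 + 12)/12)) = 1/(83798 + (11 + (1/2)*(1/12)*10)) = 1/(83798 + (11 + 5/12)) = 1/(83798 + 137/12) = 1/(1005713/12) = 12/1005713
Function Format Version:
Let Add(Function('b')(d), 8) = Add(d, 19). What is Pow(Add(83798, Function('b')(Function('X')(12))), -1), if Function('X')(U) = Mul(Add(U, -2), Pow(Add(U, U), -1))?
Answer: Rational(12, 1005713) ≈ 1.1932e-5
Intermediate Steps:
Function('X')(U) = Mul(Rational(1, 2), Pow(U, -1), Add(-2, U)) (Function('X')(U) = Mul(Add(-2, U), Pow(Mul(2, U), -1)) = Mul(Add(-2, U), Mul(Rational(1, 2), Pow(U, -1))) = Mul(Rational(1, 2), Pow(U, -1), Add(-2, U)))
Function('b')(d) = Add(11, d) (Function('b')(d) = Add(-8, Add(d, 19)) = Add(-8, Add(19, d)) = Add(11, d))
Pow(Add(83798, Function('b')(Function('X')(12))), -1) = Pow(Add(83798, Add(11, Mul(Rational(1, 2), Pow(12, -1), Add(-2, 12)))), -1) = Pow(Add(83798, Add(11, Mul(Rational(1, 2), Rational(1, 12), 10))), -1) = Pow(Add(83798, Add(11, Rational(5, 12))), -1) = Pow(Add(83798, Rational(137, 12)), -1) = Pow(Rational(1005713, 12), -1) = Rational(12, 1005713)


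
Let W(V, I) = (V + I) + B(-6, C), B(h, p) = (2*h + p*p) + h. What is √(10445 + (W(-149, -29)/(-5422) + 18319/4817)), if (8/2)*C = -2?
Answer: √28510205764784703922/52235548 ≈ 102.22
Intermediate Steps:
C = -½ (C = (¼)*(-2) = -½ ≈ -0.50000)
B(h, p) = p² + 3*h (B(h, p) = (2*h + p²) + h = (p² + 2*h) + h = p² + 3*h)
W(V, I) = -71/4 + I + V (W(V, I) = (V + I) + ((-½)² + 3*(-6)) = (I + V) + (¼ - 18) = (I + V) - 71/4 = -71/4 + I + V)
√(10445 + (W(-149, -29)/(-5422) + 18319/4817)) = √(10445 + ((-71/4 - 29 - 149)/(-5422) + 18319/4817)) = √(10445 + (-783/4*(-1/5422) + 18319*(1/4817))) = √(10445 + (783/21688 + 18319/4817)) = √(10445 + 401074183/104471096) = √(1091601671903/104471096) = √28510205764784703922/52235548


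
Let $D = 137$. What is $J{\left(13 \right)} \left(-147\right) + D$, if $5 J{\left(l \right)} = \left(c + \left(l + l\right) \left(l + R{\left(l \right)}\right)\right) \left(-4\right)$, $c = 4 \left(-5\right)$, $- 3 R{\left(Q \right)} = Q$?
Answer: $\frac{121421}{5} \approx 24284.0$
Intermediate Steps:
$R{\left(Q \right)} = - \frac{Q}{3}$
$c = -20$
$J{\left(l \right)} = 16 - \frac{16 l^{2}}{15}$ ($J{\left(l \right)} = \frac{\left(-20 + \left(l + l\right) \left(l - \frac{l}{3}\right)\right) \left(-4\right)}{5} = \frac{\left(-20 + 2 l \frac{2 l}{3}\right) \left(-4\right)}{5} = \frac{\left(-20 + \frac{4 l^{2}}{3}\right) \left(-4\right)}{5} = \frac{80 - \frac{16 l^{2}}{3}}{5} = 16 - \frac{16 l^{2}}{15}$)
$J{\left(13 \right)} \left(-147\right) + D = \left(16 - \frac{16 \cdot 13^{2}}{15}\right) \left(-147\right) + 137 = \left(16 - \frac{2704}{15}\right) \left(-147\right) + 137 = \left(- \frac{2464}{15}\right) \left(-147\right) + 137 = \frac{120736}{5} + 137 = \frac{121421}{5}$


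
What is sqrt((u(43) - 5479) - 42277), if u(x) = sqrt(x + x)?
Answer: sqrt(-47756 + sqrt(86)) ≈ 218.51*I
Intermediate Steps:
u(x) = sqrt(2)*sqrt(x) (u(x) = sqrt(2*x) = sqrt(2)*sqrt(x))
sqrt((u(43) - 5479) - 42277) = sqrt((sqrt(2)*sqrt(43) - 5479) - 42277) = sqrt((sqrt(86) - 5479) - 42277) = sqrt((-5479 + sqrt(86)) - 42277) = sqrt(-47756 + sqrt(86))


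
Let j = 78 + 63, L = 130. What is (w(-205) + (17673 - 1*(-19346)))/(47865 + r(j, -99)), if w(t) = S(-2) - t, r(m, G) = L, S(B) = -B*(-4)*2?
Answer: 37208/47995 ≈ 0.77525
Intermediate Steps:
j = 141
S(B) = 8*B (S(B) = -(-4*B)*2 = -(-8)*B = 8*B)
r(m, G) = 130
w(t) = -16 - t (w(t) = 8*(-2) - t = -16 - t)
(w(-205) + (17673 - 1*(-19346)))/(47865 + r(j, -99)) = ((-16 - 1*(-205)) + (17673 - 1*(-19346)))/(47865 + 130) = ((-16 + 205) + (17673 + 19346))/47995 = (189 + 37019)*(1/47995) = 37208*(1/47995) = 37208/47995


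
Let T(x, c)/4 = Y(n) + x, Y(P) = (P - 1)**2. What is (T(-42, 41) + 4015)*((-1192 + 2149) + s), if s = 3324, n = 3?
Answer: 16537503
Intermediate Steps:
Y(P) = (-1 + P)**2
T(x, c) = 16 + 4*x (T(x, c) = 4*((-1 + 3)**2 + x) = 4*(2**2 + x) = 4*(4 + x) = 16 + 4*x)
(T(-42, 41) + 4015)*((-1192 + 2149) + s) = ((16 + 4*(-42)) + 4015)*((-1192 + 2149) + 3324) = ((16 - 168) + 4015)*(957 + 3324) = (-152 + 4015)*4281 = 3863*4281 = 16537503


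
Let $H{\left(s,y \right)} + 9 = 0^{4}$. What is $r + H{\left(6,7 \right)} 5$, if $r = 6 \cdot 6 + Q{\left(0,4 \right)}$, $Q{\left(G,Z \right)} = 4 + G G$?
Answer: $-5$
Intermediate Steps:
$Q{\left(G,Z \right)} = 4 + G^{2}$
$H{\left(s,y \right)} = -9$ ($H{\left(s,y \right)} = -9 + 0^{4} = -9 + 0 = -9$)
$r = 40$ ($r = 6 \cdot 6 + \left(4 + 0^{2}\right) = 36 + \left(4 + 0\right) = 36 + 4 = 40$)
$r + H{\left(6,7 \right)} 5 = 40 - 45 = -5$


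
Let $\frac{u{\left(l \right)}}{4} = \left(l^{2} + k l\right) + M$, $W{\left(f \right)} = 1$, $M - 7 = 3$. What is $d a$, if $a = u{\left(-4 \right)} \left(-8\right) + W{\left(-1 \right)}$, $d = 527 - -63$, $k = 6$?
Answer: $-37170$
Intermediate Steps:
$d = 590$ ($d = 527 + 63 = 590$)
$M = 10$ ($M = 7 + 3 = 10$)
$u{\left(l \right)} = 40 + 4 l^{2} + 24 l$ ($u{\left(l \right)} = 4 \left(\left(l^{2} + 6 l\right) + 10\right) = 4 \left(10 + l^{2} + 6 l\right) = 40 + 4 l^{2} + 24 l$)
$a = -63$ ($a = \left(40 + 4 \left(-4\right)^{2} + 24 \left(-4\right)\right) \left(-8\right) + 1 = \left(40 + 4 \cdot 16 - 96\right) \left(-8\right) + 1 = \left(40 + 64 - 96\right) \left(-8\right) + 1 = 8 \left(-8\right) + 1 = -64 + 1 = -63$)
$d a = 590 \left(-63\right) = -37170$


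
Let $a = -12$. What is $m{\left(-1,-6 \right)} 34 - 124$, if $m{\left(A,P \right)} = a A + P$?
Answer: $80$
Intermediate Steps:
$m{\left(A,P \right)} = P - 12 A$ ($m{\left(A,P \right)} = - 12 A + P = P - 12 A$)
$m{\left(-1,-6 \right)} 34 - 124 = \left(-6 - -12\right) 34 - 124 = \left(-6 + 12\right) 34 - 124 = 6 \cdot 34 - 124 = 204 - 124 = 80$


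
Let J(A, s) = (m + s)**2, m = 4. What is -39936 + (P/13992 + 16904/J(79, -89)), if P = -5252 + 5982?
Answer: -2018488152091/50546100 ≈ -39934.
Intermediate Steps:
J(A, s) = (4 + s)**2
P = 730
-39936 + (P/13992 + 16904/J(79, -89)) = -39936 + (730/13992 + 16904/((4 - 89)**2)) = -39936 + (730*(1/13992) + 16904/((-85)**2)) = -39936 + (365/6996 + 16904/7225) = -39936 + 120897509/50546100 = -2018488152091/50546100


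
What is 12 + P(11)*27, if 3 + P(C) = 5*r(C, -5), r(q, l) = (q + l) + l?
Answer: 66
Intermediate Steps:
r(q, l) = q + 2*l (r(q, l) = (l + q) + l = q + 2*l)
P(C) = -53 + 5*C (P(C) = -3 + 5*(C + 2*(-5)) = -3 + 5*(C - 10) = -3 + 5*(-10 + C) = -3 + (-50 + 5*C) = -53 + 5*C)
12 + P(11)*27 = 12 + (-53 + 5*11)*27 = 12 + (-53 + 55)*27 = 12 + 2*27 = 12 + 54 = 66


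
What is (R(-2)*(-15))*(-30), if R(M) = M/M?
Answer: 450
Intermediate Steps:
R(M) = 1
(R(-2)*(-15))*(-30) = (1*(-15))*(-30) = -15*(-30) = 450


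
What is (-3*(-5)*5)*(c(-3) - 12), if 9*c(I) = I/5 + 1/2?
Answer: -5405/6 ≈ -900.83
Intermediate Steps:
c(I) = 1/18 + I/45 (c(I) = (I/5 + 1/2)/9 = (I*(⅕) + 1*(½))/9 = (I/5 + ½)/9 = (½ + I/5)/9 = 1/18 + I/45)
(-3*(-5)*5)*(c(-3) - 12) = (-3*(-5)*5)*((1/18 + (1/45)*(-3)) - 12) = (15*5)*((1/18 - 1/15) - 12) = 75*(-1/90 - 12) = 75*(-1081/90) = -5405/6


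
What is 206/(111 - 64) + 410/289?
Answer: 78804/13583 ≈ 5.8017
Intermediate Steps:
206/(111 - 64) + 410/289 = 206/47 + 410*(1/289) = 206*(1/47) + 410/289 = 206/47 + 410/289 = 78804/13583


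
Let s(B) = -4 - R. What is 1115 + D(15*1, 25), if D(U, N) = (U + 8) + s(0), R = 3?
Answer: 1131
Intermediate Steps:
s(B) = -7 (s(B) = -4 - 1*3 = -4 - 3 = -7)
D(U, N) = 1 + U (D(U, N) = (U + 8) - 7 = (8 + U) - 7 = 1 + U)
1115 + D(15*1, 25) = 1115 + (1 + 15*1) = 1115 + (1 + 15) = 1115 + 16 = 1131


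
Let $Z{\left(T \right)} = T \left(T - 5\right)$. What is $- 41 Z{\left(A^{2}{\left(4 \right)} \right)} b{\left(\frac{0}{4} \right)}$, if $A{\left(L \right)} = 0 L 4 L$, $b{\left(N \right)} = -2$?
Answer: $0$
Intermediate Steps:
$A{\left(L \right)} = 0$ ($A{\left(L \right)} = 0 \cdot 4 L L = 0 L = 0$)
$Z{\left(T \right)} = T \left(-5 + T\right)$
$- 41 Z{\left(A^{2}{\left(4 \right)} \right)} b{\left(\frac{0}{4} \right)} = - 41 \cdot 0^{2} \left(-5 + 0^{2}\right) \left(-2\right) = - 41 \cdot 0 \left(-5 + 0\right) \left(-2\right) = - 41 \cdot 0 \left(-5\right) \left(-2\right) = \left(-41\right) 0 \left(-2\right) = 0 \left(-2\right) = 0$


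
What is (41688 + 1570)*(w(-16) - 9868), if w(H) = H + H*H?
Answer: -416488024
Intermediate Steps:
w(H) = H + H**2
(41688 + 1570)*(w(-16) - 9868) = (41688 + 1570)*(-16*(1 - 16) - 9868) = 43258*(-16*(-15) - 9868) = 43258*(240 - 9868) = 43258*(-9628) = -416488024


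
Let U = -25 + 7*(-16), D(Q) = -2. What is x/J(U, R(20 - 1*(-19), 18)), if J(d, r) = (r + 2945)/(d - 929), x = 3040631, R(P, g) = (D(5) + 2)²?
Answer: -3241312646/2945 ≈ -1.1006e+6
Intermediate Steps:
R(P, g) = 0 (R(P, g) = (-2 + 2)² = 0² = 0)
U = -137 (U = -25 - 112 = -137)
J(d, r) = (2945 + r)/(-929 + d)
x/J(U, R(20 - 1*(-19), 18)) = 3040631/(((2945 + 0)/(-929 - 137))) = 3040631/((2945/(-1066))) = 3040631/((-1/1066*2945)) = 3040631/(-2945/1066) = 3040631*(-1066/2945) = -3241312646/2945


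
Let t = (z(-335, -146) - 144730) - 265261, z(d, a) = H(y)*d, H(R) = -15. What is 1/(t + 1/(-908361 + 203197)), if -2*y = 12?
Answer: -705164/285567444425 ≈ -2.4693e-6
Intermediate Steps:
y = -6 (y = -½*12 = -6)
z(d, a) = -15*d
t = -404966 (t = (-15*(-335) - 144730) - 265261 = (5025 - 144730) - 265261 = -139705 - 265261 = -404966)
1/(t + 1/(-908361 + 203197)) = 1/(-404966 + 1/(-908361 + 203197)) = 1/(-404966 + 1/(-705164)) = 1/(-404966 - 1/705164) = 1/(-285567444425/705164) = -705164/285567444425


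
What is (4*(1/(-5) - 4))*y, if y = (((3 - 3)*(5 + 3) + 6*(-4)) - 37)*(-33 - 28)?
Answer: -312564/5 ≈ -62513.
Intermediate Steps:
y = 3721 (y = ((0*8 - 24) - 37)*(-61) = ((0 - 24) - 37)*(-61) = (-24 - 37)*(-61) = -61*(-61) = 3721)
(4*(1/(-5) - 4))*y = (4*(1/(-5) - 4))*3721 = (4*(-⅕ - 4))*3721 = (4*(-21/5))*3721 = -84/5*3721 = -312564/5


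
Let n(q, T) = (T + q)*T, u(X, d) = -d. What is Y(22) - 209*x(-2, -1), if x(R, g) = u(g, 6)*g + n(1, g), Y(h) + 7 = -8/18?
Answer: -11353/9 ≈ -1261.4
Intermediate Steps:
Y(h) = -67/9 (Y(h) = -7 - 8/18 = -7 - 8*1/18 = -7 - 4/9 = -67/9)
n(q, T) = T*(T + q)
x(R, g) = -6*g + g*(1 + g) (x(R, g) = (-1*6)*g + g*(g + 1) = -6*g + g*(1 + g))
Y(22) - 209*x(-2, -1) = -67/9 - (-209)*(-5 - 1) = -67/9 - (-209)*(-6) = -67/9 - 209*6 = -67/9 - 1254 = -11353/9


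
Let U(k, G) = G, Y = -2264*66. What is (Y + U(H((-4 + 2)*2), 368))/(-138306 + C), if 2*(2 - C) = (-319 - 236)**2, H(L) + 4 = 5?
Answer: 298112/584633 ≈ 0.50991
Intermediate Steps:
H(L) = 1 (H(L) = -4 + 5 = 1)
Y = -149424
C = -308021/2 (C = 2 - (-319 - 236)**2/2 = 2 - 1/2*(-555)**2 = 2 - 1/2*308025 = 2 - 308025/2 = -308021/2 ≈ -1.5401e+5)
(Y + U(H((-4 + 2)*2), 368))/(-138306 + C) = (-149424 + 368)/(-138306 - 308021/2) = -149056/(-584633/2) = -149056*(-2/584633) = 298112/584633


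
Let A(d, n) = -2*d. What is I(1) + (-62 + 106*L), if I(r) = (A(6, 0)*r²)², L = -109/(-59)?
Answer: 16392/59 ≈ 277.83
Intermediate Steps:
L = 109/59 (L = -109*(-1/59) = 109/59 ≈ 1.8475)
I(r) = 144*r⁴ (I(r) = ((-2*6)*r²)² = (-12*r²)² = 144*r⁴)
I(1) + (-62 + 106*L) = 144*1⁴ + (-62 + 106*(109/59)) = 144*1 + (-62 + 11554/59) = 144 + 7896/59 = 16392/59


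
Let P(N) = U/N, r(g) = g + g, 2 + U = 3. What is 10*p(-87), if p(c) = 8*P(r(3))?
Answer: 40/3 ≈ 13.333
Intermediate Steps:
U = 1 (U = -2 + 3 = 1)
r(g) = 2*g
P(N) = 1/N
p(c) = 4/3 (p(c) = 8/((2*3)) = 8/6 = 8*(⅙) = 4/3)
10*p(-87) = 10*(4/3) = 40/3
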